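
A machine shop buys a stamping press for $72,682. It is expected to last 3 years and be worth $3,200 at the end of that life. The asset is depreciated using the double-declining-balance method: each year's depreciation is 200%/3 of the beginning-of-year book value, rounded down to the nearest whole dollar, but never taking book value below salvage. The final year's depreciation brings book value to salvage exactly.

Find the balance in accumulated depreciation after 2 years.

$64,606

Depreciable base = $72,682 − $3,200 = $69,482.
Year 1: ⌊$72,682 × 200%/3⌋ = $48,454. Book value $24,228.
Year 2: ⌊$24,228 × 200%/3⌋ = $16,152. Book value $8,076.
Accumulated through year 2 = $72,682 − $8,076 = $64,606.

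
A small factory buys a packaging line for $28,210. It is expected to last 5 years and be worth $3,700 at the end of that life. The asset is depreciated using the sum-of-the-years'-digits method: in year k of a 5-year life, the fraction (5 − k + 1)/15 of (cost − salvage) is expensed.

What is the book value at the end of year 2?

$13,504

Depreciable base = $28,210 − $3,700 = $24,510.
Sum of the years' digits = 5+4+3+2+1 = 15.
Year 1: $24,510 × 5/15 = $8,170. Book value $20,040.
Year 2: $24,510 × 4/15 = $6,536. Book value $13,504.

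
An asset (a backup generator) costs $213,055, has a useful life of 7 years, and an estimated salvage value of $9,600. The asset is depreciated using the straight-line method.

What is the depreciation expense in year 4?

$29,065

Depreciable base = $213,055 − $9,600 = $203,455.
Annual expense = $203,455 / 7 = $29,065.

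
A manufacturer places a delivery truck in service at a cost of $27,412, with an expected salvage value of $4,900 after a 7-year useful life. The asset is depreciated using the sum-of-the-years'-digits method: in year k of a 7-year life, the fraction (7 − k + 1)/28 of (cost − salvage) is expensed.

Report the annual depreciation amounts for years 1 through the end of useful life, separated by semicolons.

$5,628; $4,824; $4,020; $3,216; $2,412; $1,608; $804

Depreciable base = $27,412 − $4,900 = $22,512.
Sum of the years' digits = 7+6+5+4+3+2+1 = 28.
Year 1: $22,512 × 7/28 = $5,628. Book value $21,784.
Year 2: $22,512 × 6/28 = $4,824. Book value $16,960.
Year 3: $22,512 × 5/28 = $4,020. Book value $12,940.
Year 4: $22,512 × 4/28 = $3,216. Book value $9,724.
Year 5: $22,512 × 3/28 = $2,412. Book value $7,312.
Year 6: $22,512 × 2/28 = $1,608. Book value $5,704.
Year 7: $22,512 × 1/28 = $804. Book value $4,900.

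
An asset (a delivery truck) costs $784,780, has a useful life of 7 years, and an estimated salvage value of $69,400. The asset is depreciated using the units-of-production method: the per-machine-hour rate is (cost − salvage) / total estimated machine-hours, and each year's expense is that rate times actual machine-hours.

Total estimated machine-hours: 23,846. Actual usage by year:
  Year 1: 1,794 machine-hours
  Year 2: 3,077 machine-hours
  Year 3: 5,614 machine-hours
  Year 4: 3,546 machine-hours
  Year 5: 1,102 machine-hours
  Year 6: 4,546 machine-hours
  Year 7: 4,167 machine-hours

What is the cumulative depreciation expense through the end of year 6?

$590,370

Depreciable base = $784,780 − $69,400 = $715,380.
Rate = $715,380 / 23,846 machine-hours = $30 per machine-hour.
Year 1: 1,794 × $30 = $53,820. Book value $730,960.
Year 2: 3,077 × $30 = $92,310. Book value $638,650.
Year 3: 5,614 × $30 = $168,420. Book value $470,230.
Year 4: 3,546 × $30 = $106,380. Book value $363,850.
Year 5: 1,102 × $30 = $33,060. Book value $330,790.
Year 6: 4,546 × $30 = $136,380. Book value $194,410.
Accumulated through year 6 = $784,780 − $194,410 = $590,370.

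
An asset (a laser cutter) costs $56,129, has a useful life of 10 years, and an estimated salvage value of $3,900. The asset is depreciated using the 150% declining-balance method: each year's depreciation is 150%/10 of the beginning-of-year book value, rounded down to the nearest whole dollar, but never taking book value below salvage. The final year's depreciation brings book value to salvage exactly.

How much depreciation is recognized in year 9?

$2,294

Depreciable base = $56,129 − $3,900 = $52,229.
Year 1: ⌊$56,129 × 150%/10⌋ = $8,419. Book value $47,710.
Year 2: ⌊$47,710 × 150%/10⌋ = $7,156. Book value $40,554.
Year 3: ⌊$40,554 × 150%/10⌋ = $6,083. Book value $34,471.
Year 4: ⌊$34,471 × 150%/10⌋ = $5,170. Book value $29,301.
Year 5: ⌊$29,301 × 150%/10⌋ = $4,395. Book value $24,906.
Year 6: ⌊$24,906 × 150%/10⌋ = $3,735. Book value $21,171.
Year 7: ⌊$21,171 × 150%/10⌋ = $3,175. Book value $17,996.
Year 8: ⌊$17,996 × 150%/10⌋ = $2,699. Book value $15,297.
Year 9: ⌊$15,297 × 150%/10⌋ = $2,294. Book value $13,003.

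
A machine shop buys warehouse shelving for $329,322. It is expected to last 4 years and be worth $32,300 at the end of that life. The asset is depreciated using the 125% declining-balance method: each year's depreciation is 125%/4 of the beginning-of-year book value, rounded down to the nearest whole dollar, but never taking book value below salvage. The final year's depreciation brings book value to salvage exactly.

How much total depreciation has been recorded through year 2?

Depreciable base = $329,322 − $32,300 = $297,022.
Year 1: ⌊$329,322 × 125%/4⌋ = $102,913. Book value $226,409.
Year 2: ⌊$226,409 × 125%/4⌋ = $70,752. Book value $155,657.
Accumulated through year 2 = $329,322 − $155,657 = $173,665.

$173,665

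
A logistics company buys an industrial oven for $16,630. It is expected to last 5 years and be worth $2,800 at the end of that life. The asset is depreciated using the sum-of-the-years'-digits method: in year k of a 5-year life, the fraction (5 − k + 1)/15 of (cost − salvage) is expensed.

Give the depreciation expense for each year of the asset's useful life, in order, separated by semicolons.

$4,610; $3,688; $2,766; $1,844; $922

Depreciable base = $16,630 − $2,800 = $13,830.
Sum of the years' digits = 5+4+3+2+1 = 15.
Year 1: $13,830 × 5/15 = $4,610. Book value $12,020.
Year 2: $13,830 × 4/15 = $3,688. Book value $8,332.
Year 3: $13,830 × 3/15 = $2,766. Book value $5,566.
Year 4: $13,830 × 2/15 = $1,844. Book value $3,722.
Year 5: $13,830 × 1/15 = $922. Book value $2,800.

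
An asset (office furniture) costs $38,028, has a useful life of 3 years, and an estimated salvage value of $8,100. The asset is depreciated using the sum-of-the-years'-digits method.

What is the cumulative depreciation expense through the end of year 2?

Depreciable base = $38,028 − $8,100 = $29,928.
Sum of the years' digits = 3+2+1 = 6.
Year 1: $29,928 × 3/6 = $14,964. Book value $23,064.
Year 2: $29,928 × 2/6 = $9,976. Book value $13,088.
Accumulated through year 2 = $38,028 − $13,088 = $24,940.

$24,940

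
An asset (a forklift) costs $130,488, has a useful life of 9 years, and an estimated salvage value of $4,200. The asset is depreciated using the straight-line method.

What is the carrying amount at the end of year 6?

Depreciable base = $130,488 − $4,200 = $126,288.
Annual expense = $126,288 / 9 = $14,032.
End of year 1: book value $116,456.
End of year 2: book value $102,424.
End of year 3: book value $88,392.
End of year 4: book value $74,360.
End of year 5: book value $60,328.
End of year 6: book value $46,296.

$46,296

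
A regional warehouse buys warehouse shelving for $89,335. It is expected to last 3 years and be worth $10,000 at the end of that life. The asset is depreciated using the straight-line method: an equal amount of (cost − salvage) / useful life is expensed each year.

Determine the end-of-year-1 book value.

$62,890

Depreciable base = $89,335 − $10,000 = $79,335.
Annual expense = $79,335 / 3 = $26,445.
End of year 1: book value $62,890.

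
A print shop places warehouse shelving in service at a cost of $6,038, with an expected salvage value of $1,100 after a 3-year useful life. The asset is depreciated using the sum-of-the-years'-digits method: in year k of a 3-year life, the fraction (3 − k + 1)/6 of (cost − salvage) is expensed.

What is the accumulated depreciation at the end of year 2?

$4,115

Depreciable base = $6,038 − $1,100 = $4,938.
Sum of the years' digits = 3+2+1 = 6.
Year 1: $4,938 × 3/6 = $2,469. Book value $3,569.
Year 2: $4,938 × 2/6 = $1,646. Book value $1,923.
Accumulated through year 2 = $6,038 − $1,923 = $4,115.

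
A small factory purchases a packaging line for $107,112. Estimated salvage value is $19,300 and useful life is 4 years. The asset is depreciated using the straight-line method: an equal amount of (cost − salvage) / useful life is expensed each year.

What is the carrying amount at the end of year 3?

Depreciable base = $107,112 − $19,300 = $87,812.
Annual expense = $87,812 / 4 = $21,953.
End of year 1: book value $85,159.
End of year 2: book value $63,206.
End of year 3: book value $41,253.

$41,253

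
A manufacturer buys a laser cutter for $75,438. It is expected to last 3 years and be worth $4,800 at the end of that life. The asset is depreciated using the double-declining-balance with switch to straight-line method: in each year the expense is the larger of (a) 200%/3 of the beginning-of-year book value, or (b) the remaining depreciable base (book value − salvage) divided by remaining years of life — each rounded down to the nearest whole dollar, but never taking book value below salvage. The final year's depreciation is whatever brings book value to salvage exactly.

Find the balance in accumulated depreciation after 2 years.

$67,056

Depreciable base = $75,438 − $4,800 = $70,638.
Year 1: DB = ⌊$75,438 × 200%/3⌋ = $50,292; SL = ⌊$70,638/3⌋ = $23,546 → take DB $50,292. Book value $25,146.
Year 2: DB = ⌊$25,146 × 200%/3⌋ = $16,764; SL = ⌊$20,346/2⌋ = $10,173 → take DB $16,764. Book value $8,382.
Accumulated through year 2 = $75,438 − $8,382 = $67,056.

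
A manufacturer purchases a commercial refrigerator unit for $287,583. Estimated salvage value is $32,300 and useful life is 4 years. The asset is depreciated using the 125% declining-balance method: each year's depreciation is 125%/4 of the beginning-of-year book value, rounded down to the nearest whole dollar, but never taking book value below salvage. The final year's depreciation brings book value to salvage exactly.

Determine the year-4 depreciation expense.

Depreciable base = $287,583 − $32,300 = $255,283.
Year 1: ⌊$287,583 × 125%/4⌋ = $89,869. Book value $197,714.
Year 2: ⌊$197,714 × 125%/4⌋ = $61,785. Book value $135,929.
Year 3: ⌊$135,929 × 125%/4⌋ = $42,477. Book value $93,452.
Year 4 (final): $93,452 − $32,300 = $61,152. Book value $32,300.

$61,152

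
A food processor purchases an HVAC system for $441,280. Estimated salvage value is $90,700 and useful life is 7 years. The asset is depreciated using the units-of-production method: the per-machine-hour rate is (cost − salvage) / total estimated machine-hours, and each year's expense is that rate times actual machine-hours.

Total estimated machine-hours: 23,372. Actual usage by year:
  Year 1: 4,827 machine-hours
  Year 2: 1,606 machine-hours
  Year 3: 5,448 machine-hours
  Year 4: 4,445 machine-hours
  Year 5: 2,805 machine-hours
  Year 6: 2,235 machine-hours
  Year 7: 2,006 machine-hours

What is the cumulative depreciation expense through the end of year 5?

Depreciable base = $441,280 − $90,700 = $350,580.
Rate = $350,580 / 23,372 machine-hours = $15 per machine-hour.
Year 1: 4,827 × $15 = $72,405. Book value $368,875.
Year 2: 1,606 × $15 = $24,090. Book value $344,785.
Year 3: 5,448 × $15 = $81,720. Book value $263,065.
Year 4: 4,445 × $15 = $66,675. Book value $196,390.
Year 5: 2,805 × $15 = $42,075. Book value $154,315.
Accumulated through year 5 = $441,280 − $154,315 = $286,965.

$286,965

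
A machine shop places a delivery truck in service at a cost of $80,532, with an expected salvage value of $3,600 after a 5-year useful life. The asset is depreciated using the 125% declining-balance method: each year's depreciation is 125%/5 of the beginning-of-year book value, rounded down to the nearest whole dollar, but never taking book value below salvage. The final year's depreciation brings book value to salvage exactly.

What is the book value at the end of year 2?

$45,300

Depreciable base = $80,532 − $3,600 = $76,932.
Year 1: ⌊$80,532 × 125%/5⌋ = $20,133. Book value $60,399.
Year 2: ⌊$60,399 × 125%/5⌋ = $15,099. Book value $45,300.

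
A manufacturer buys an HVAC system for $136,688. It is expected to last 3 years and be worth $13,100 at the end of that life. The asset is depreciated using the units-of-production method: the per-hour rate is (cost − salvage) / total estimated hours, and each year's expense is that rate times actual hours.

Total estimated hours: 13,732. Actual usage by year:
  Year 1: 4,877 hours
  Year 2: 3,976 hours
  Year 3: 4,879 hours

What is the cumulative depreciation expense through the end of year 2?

$79,677

Depreciable base = $136,688 − $13,100 = $123,588.
Rate = $123,588 / 13,732 hours = $9 per hour.
Year 1: 4,877 × $9 = $43,893. Book value $92,795.
Year 2: 3,976 × $9 = $35,784. Book value $57,011.
Accumulated through year 2 = $136,688 − $57,011 = $79,677.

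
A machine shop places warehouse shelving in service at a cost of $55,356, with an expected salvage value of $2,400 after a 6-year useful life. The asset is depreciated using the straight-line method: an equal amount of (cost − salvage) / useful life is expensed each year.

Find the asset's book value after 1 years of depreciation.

$46,530

Depreciable base = $55,356 − $2,400 = $52,956.
Annual expense = $52,956 / 6 = $8,826.
End of year 1: book value $46,530.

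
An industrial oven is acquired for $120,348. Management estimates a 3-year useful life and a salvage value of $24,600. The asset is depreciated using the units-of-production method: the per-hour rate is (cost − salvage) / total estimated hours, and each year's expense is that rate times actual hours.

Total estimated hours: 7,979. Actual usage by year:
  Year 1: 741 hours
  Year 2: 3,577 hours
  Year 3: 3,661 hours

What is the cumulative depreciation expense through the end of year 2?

$51,816

Depreciable base = $120,348 − $24,600 = $95,748.
Rate = $95,748 / 7,979 hours = $12 per hour.
Year 1: 741 × $12 = $8,892. Book value $111,456.
Year 2: 3,577 × $12 = $42,924. Book value $68,532.
Accumulated through year 2 = $120,348 − $68,532 = $51,816.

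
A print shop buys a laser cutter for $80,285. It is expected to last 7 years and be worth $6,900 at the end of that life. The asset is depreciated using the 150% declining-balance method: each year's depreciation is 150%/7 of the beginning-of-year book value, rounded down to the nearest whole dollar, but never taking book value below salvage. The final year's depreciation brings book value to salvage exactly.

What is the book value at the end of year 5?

$24,043

Depreciable base = $80,285 − $6,900 = $73,385.
Year 1: ⌊$80,285 × 150%/7⌋ = $17,203. Book value $63,082.
Year 2: ⌊$63,082 × 150%/7⌋ = $13,517. Book value $49,565.
Year 3: ⌊$49,565 × 150%/7⌋ = $10,621. Book value $38,944.
Year 4: ⌊$38,944 × 150%/7⌋ = $8,345. Book value $30,599.
Year 5: ⌊$30,599 × 150%/7⌋ = $6,556. Book value $24,043.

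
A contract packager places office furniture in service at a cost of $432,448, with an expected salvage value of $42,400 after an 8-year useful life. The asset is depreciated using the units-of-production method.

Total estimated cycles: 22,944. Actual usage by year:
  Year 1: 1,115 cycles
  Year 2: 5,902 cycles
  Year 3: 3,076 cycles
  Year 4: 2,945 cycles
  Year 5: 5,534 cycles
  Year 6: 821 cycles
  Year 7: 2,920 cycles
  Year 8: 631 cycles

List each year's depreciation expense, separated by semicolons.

Depreciable base = $432,448 − $42,400 = $390,048.
Rate = $390,048 / 22,944 cycles = $17 per cycle.
Year 1: 1,115 × $17 = $18,955. Book value $413,493.
Year 2: 5,902 × $17 = $100,334. Book value $313,159.
Year 3: 3,076 × $17 = $52,292. Book value $260,867.
Year 4: 2,945 × $17 = $50,065. Book value $210,802.
Year 5: 5,534 × $17 = $94,078. Book value $116,724.
Year 6: 821 × $17 = $13,957. Book value $102,767.
Year 7: 2,920 × $17 = $49,640. Book value $53,127.
Year 8: 631 × $17 = $10,727. Book value $42,400.

$18,955; $100,334; $52,292; $50,065; $94,078; $13,957; $49,640; $10,727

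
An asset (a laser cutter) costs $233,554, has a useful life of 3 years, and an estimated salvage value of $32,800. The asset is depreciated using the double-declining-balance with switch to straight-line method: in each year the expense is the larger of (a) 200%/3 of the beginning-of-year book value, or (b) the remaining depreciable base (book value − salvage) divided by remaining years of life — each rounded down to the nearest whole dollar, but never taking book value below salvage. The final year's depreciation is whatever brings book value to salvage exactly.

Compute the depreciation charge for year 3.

$0

Depreciable base = $233,554 − $32,800 = $200,754.
Year 1: DB = ⌊$233,554 × 200%/3⌋ = $155,702; SL = ⌊$200,754/3⌋ = $66,918 → take DB $155,702. Book value $77,852.
Year 2: DB = ⌊$77,852 × 200%/3⌋ = $51,901; SL = ⌊$45,052/2⌋ = $22,526 → take DB $51,901, capped at $45,052. Book value $32,800.
Year 3 (final): $32,800 − $32,800 = $0. Book value $32,800.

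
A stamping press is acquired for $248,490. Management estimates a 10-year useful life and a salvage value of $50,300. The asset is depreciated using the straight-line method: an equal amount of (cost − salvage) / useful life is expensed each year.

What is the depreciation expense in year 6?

Depreciable base = $248,490 − $50,300 = $198,190.
Annual expense = $198,190 / 10 = $19,819.

$19,819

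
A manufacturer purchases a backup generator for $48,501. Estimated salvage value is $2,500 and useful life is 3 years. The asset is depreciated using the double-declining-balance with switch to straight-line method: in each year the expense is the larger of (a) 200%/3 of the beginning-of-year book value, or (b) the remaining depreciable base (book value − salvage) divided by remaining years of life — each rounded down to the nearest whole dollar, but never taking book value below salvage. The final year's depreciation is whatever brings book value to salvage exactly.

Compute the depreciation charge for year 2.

Depreciable base = $48,501 − $2,500 = $46,001.
Year 1: DB = ⌊$48,501 × 200%/3⌋ = $32,334; SL = ⌊$46,001/3⌋ = $15,333 → take DB $32,334. Book value $16,167.
Year 2: DB = ⌊$16,167 × 200%/3⌋ = $10,778; SL = ⌊$13,667/2⌋ = $6,833 → take DB $10,778. Book value $5,389.

$10,778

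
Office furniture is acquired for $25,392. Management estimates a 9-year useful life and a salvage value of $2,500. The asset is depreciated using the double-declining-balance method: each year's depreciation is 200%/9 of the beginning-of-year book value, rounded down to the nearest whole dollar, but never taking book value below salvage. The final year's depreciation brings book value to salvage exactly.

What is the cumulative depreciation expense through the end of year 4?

Depreciable base = $25,392 − $2,500 = $22,892.
Year 1: ⌊$25,392 × 200%/9⌋ = $5,642. Book value $19,750.
Year 2: ⌊$19,750 × 200%/9⌋ = $4,388. Book value $15,362.
Year 3: ⌊$15,362 × 200%/9⌋ = $3,413. Book value $11,949.
Year 4: ⌊$11,949 × 200%/9⌋ = $2,655. Book value $9,294.
Accumulated through year 4 = $25,392 − $9,294 = $16,098.

$16,098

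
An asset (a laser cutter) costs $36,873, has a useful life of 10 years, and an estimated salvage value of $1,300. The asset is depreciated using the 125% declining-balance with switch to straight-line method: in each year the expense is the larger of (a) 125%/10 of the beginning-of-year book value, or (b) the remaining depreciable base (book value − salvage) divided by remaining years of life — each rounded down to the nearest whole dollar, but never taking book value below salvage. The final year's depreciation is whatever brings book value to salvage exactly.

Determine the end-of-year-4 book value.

Depreciable base = $36,873 − $1,300 = $35,573.
Year 1: DB = ⌊$36,873 × 125%/10⌋ = $4,609; SL = ⌊$35,573/10⌋ = $3,557 → take DB $4,609. Book value $32,264.
Year 2: DB = ⌊$32,264 × 125%/10⌋ = $4,033; SL = ⌊$30,964/9⌋ = $3,440 → take DB $4,033. Book value $28,231.
Year 3: DB = ⌊$28,231 × 125%/10⌋ = $3,528; SL = ⌊$26,931/8⌋ = $3,366 → take DB $3,528. Book value $24,703.
Year 4: DB = ⌊$24,703 × 125%/10⌋ = $3,087; SL = ⌊$23,403/7⌋ = $3,343 → take SL $3,343. Book value $21,360.

$21,360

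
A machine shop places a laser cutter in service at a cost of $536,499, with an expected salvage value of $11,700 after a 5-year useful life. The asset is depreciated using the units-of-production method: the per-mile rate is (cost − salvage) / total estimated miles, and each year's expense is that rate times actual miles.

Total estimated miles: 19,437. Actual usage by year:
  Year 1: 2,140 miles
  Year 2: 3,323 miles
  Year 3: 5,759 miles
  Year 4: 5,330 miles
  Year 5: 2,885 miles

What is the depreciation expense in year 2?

Depreciable base = $536,499 − $11,700 = $524,799.
Rate = $524,799 / 19,437 miles = $27 per mile.
Year 1: 2,140 × $27 = $57,780. Book value $478,719.
Year 2: 3,323 × $27 = $89,721. Book value $388,998.

$89,721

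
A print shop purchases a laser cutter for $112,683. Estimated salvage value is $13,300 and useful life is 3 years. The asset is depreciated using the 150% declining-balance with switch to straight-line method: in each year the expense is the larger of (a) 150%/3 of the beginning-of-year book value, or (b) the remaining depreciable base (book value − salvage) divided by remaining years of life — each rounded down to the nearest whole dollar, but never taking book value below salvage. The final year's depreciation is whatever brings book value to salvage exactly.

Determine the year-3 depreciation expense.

Depreciable base = $112,683 − $13,300 = $99,383.
Year 1: DB = ⌊$112,683 × 150%/3⌋ = $56,341; SL = ⌊$99,383/3⌋ = $33,127 → take DB $56,341. Book value $56,342.
Year 2: DB = ⌊$56,342 × 150%/3⌋ = $28,171; SL = ⌊$43,042/2⌋ = $21,521 → take DB $28,171. Book value $28,171.
Year 3 (final): $28,171 − $13,300 = $14,871. Book value $13,300.

$14,871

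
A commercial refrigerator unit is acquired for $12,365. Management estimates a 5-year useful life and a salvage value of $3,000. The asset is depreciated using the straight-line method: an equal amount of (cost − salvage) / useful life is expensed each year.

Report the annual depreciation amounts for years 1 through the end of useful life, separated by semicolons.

Depreciable base = $12,365 − $3,000 = $9,365.
Annual expense = $9,365 / 5 = $1,873.
End of year 1: book value $10,492.
End of year 2: book value $8,619.
End of year 3: book value $6,746.
End of year 4: book value $4,873.
End of year 5: book value $3,000.

$1,873; $1,873; $1,873; $1,873; $1,873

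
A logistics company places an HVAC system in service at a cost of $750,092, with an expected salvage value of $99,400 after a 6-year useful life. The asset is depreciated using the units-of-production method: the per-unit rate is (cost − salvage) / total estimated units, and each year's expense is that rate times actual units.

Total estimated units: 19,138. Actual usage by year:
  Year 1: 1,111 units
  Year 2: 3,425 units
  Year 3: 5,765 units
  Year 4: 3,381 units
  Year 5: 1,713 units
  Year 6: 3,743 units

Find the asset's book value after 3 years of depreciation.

Depreciable base = $750,092 − $99,400 = $650,692.
Rate = $650,692 / 19,138 units = $34 per unit.
Year 1: 1,111 × $34 = $37,774. Book value $712,318.
Year 2: 3,425 × $34 = $116,450. Book value $595,868.
Year 3: 5,765 × $34 = $196,010. Book value $399,858.

$399,858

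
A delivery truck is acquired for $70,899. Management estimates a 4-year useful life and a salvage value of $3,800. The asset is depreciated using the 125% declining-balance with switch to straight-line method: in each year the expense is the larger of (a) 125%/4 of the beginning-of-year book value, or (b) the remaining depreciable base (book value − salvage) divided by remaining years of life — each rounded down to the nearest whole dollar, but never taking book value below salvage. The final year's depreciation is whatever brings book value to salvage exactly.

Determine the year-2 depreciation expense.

$15,232

Depreciable base = $70,899 − $3,800 = $67,099.
Year 1: DB = ⌊$70,899 × 125%/4⌋ = $22,155; SL = ⌊$67,099/4⌋ = $16,774 → take DB $22,155. Book value $48,744.
Year 2: DB = ⌊$48,744 × 125%/4⌋ = $15,232; SL = ⌊$44,944/3⌋ = $14,981 → take DB $15,232. Book value $33,512.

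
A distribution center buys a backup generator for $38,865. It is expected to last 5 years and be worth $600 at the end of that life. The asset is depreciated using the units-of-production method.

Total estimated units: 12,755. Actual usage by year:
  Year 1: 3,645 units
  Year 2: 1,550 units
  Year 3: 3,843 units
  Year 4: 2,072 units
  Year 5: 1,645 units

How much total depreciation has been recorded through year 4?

$33,330

Depreciable base = $38,865 − $600 = $38,265.
Rate = $38,265 / 12,755 units = $3 per unit.
Year 1: 3,645 × $3 = $10,935. Book value $27,930.
Year 2: 1,550 × $3 = $4,650. Book value $23,280.
Year 3: 3,843 × $3 = $11,529. Book value $11,751.
Year 4: 2,072 × $3 = $6,216. Book value $5,535.
Accumulated through year 4 = $38,865 − $5,535 = $33,330.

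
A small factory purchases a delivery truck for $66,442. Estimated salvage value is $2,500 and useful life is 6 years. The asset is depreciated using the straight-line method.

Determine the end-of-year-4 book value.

Depreciable base = $66,442 − $2,500 = $63,942.
Annual expense = $63,942 / 6 = $10,657.
End of year 1: book value $55,785.
End of year 2: book value $45,128.
End of year 3: book value $34,471.
End of year 4: book value $23,814.

$23,814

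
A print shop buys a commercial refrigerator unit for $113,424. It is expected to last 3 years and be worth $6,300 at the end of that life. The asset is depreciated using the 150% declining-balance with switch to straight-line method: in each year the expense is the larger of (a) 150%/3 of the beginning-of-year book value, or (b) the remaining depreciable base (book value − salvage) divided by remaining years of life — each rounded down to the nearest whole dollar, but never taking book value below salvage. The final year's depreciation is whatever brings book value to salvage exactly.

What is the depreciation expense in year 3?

$22,056

Depreciable base = $113,424 − $6,300 = $107,124.
Year 1: DB = ⌊$113,424 × 150%/3⌋ = $56,712; SL = ⌊$107,124/3⌋ = $35,708 → take DB $56,712. Book value $56,712.
Year 2: DB = ⌊$56,712 × 150%/3⌋ = $28,356; SL = ⌊$50,412/2⌋ = $25,206 → take DB $28,356. Book value $28,356.
Year 3 (final): $28,356 − $6,300 = $22,056. Book value $6,300.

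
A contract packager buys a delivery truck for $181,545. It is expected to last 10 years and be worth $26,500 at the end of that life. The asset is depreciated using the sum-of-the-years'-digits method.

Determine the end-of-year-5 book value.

Depreciable base = $181,545 − $26,500 = $155,045.
Sum of the years' digits = 10+9+8+7+6+5+4+3+2+1 = 55.
Year 1: $155,045 × 10/55 = $28,190. Book value $153,355.
Year 2: $155,045 × 9/55 = $25,371. Book value $127,984.
Year 3: $155,045 × 8/55 = $22,552. Book value $105,432.
Year 4: $155,045 × 7/55 = $19,733. Book value $85,699.
Year 5: $155,045 × 6/55 = $16,914. Book value $68,785.

$68,785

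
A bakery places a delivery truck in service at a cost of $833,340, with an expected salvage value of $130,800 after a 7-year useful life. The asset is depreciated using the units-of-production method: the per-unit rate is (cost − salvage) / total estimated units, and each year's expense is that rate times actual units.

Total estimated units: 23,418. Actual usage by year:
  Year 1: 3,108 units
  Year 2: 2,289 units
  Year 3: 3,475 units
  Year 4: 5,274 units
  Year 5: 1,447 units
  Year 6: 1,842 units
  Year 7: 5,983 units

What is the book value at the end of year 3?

$567,180

Depreciable base = $833,340 − $130,800 = $702,540.
Rate = $702,540 / 23,418 units = $30 per unit.
Year 1: 3,108 × $30 = $93,240. Book value $740,100.
Year 2: 2,289 × $30 = $68,670. Book value $671,430.
Year 3: 3,475 × $30 = $104,250. Book value $567,180.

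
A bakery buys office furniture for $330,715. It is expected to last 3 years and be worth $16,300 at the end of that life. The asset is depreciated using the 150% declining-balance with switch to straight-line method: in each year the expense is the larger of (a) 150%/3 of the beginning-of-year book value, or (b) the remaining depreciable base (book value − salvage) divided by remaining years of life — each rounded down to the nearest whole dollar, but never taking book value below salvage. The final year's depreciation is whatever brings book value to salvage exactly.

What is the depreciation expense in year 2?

$82,679

Depreciable base = $330,715 − $16,300 = $314,415.
Year 1: DB = ⌊$330,715 × 150%/3⌋ = $165,357; SL = ⌊$314,415/3⌋ = $104,805 → take DB $165,357. Book value $165,358.
Year 2: DB = ⌊$165,358 × 150%/3⌋ = $82,679; SL = ⌊$149,058/2⌋ = $74,529 → take DB $82,679. Book value $82,679.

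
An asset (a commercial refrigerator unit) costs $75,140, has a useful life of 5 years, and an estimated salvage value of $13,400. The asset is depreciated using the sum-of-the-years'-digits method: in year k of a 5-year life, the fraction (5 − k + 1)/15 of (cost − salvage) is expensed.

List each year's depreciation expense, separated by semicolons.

Depreciable base = $75,140 − $13,400 = $61,740.
Sum of the years' digits = 5+4+3+2+1 = 15.
Year 1: $61,740 × 5/15 = $20,580. Book value $54,560.
Year 2: $61,740 × 4/15 = $16,464. Book value $38,096.
Year 3: $61,740 × 3/15 = $12,348. Book value $25,748.
Year 4: $61,740 × 2/15 = $8,232. Book value $17,516.
Year 5: $61,740 × 1/15 = $4,116. Book value $13,400.

$20,580; $16,464; $12,348; $8,232; $4,116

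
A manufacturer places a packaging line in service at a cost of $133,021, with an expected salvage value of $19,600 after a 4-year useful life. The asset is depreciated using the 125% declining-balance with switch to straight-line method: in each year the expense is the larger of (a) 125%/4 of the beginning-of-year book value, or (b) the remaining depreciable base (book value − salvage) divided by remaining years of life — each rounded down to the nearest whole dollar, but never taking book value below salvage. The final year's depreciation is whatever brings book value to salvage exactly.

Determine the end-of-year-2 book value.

$62,874

Depreciable base = $133,021 − $19,600 = $113,421.
Year 1: DB = ⌊$133,021 × 125%/4⌋ = $41,569; SL = ⌊$113,421/4⌋ = $28,355 → take DB $41,569. Book value $91,452.
Year 2: DB = ⌊$91,452 × 125%/4⌋ = $28,578; SL = ⌊$71,852/3⌋ = $23,950 → take DB $28,578. Book value $62,874.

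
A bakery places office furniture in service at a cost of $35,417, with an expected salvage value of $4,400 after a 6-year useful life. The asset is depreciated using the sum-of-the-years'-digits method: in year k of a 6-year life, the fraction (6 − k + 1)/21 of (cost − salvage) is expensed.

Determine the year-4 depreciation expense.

$4,431

Depreciable base = $35,417 − $4,400 = $31,017.
Sum of the years' digits = 6+5+4+3+2+1 = 21.
Year 1: $31,017 × 6/21 = $8,862. Book value $26,555.
Year 2: $31,017 × 5/21 = $7,385. Book value $19,170.
Year 3: $31,017 × 4/21 = $5,908. Book value $13,262.
Year 4: $31,017 × 3/21 = $4,431. Book value $8,831.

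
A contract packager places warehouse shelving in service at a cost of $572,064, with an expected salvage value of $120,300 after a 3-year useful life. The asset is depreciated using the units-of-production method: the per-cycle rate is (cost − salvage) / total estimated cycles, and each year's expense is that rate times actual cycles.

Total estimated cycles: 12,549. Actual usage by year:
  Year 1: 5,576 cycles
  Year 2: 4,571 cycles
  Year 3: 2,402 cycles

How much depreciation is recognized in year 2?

Depreciable base = $572,064 − $120,300 = $451,764.
Rate = $451,764 / 12,549 cycles = $36 per cycle.
Year 1: 5,576 × $36 = $200,736. Book value $371,328.
Year 2: 4,571 × $36 = $164,556. Book value $206,772.

$164,556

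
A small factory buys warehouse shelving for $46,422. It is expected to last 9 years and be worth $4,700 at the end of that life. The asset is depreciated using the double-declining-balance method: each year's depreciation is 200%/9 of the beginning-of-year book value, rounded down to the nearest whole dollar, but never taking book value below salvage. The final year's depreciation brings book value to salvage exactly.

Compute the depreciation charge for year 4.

Depreciable base = $46,422 − $4,700 = $41,722.
Year 1: ⌊$46,422 × 200%/9⌋ = $10,316. Book value $36,106.
Year 2: ⌊$36,106 × 200%/9⌋ = $8,023. Book value $28,083.
Year 3: ⌊$28,083 × 200%/9⌋ = $6,240. Book value $21,843.
Year 4: ⌊$21,843 × 200%/9⌋ = $4,854. Book value $16,989.

$4,854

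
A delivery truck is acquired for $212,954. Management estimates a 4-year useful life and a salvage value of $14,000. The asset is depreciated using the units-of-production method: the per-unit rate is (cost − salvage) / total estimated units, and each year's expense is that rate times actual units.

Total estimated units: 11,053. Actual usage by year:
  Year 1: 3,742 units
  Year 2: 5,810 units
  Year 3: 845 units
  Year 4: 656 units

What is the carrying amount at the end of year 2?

$41,018

Depreciable base = $212,954 − $14,000 = $198,954.
Rate = $198,954 / 11,053 units = $18 per unit.
Year 1: 3,742 × $18 = $67,356. Book value $145,598.
Year 2: 5,810 × $18 = $104,580. Book value $41,018.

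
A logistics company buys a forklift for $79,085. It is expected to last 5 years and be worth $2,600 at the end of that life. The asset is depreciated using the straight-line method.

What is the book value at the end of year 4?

Depreciable base = $79,085 − $2,600 = $76,485.
Annual expense = $76,485 / 5 = $15,297.
End of year 1: book value $63,788.
End of year 2: book value $48,491.
End of year 3: book value $33,194.
End of year 4: book value $17,897.

$17,897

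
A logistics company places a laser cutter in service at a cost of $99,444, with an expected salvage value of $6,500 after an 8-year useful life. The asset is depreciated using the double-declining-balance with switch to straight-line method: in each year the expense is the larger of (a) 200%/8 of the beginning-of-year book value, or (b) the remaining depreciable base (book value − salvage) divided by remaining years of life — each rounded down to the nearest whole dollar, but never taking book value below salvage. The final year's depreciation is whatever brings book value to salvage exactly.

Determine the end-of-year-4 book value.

$31,466

Depreciable base = $99,444 − $6,500 = $92,944.
Year 1: DB = ⌊$99,444 × 200%/8⌋ = $24,861; SL = ⌊$92,944/8⌋ = $11,618 → take DB $24,861. Book value $74,583.
Year 2: DB = ⌊$74,583 × 200%/8⌋ = $18,645; SL = ⌊$68,083/7⌋ = $9,726 → take DB $18,645. Book value $55,938.
Year 3: DB = ⌊$55,938 × 200%/8⌋ = $13,984; SL = ⌊$49,438/6⌋ = $8,239 → take DB $13,984. Book value $41,954.
Year 4: DB = ⌊$41,954 × 200%/8⌋ = $10,488; SL = ⌊$35,454/5⌋ = $7,090 → take DB $10,488. Book value $31,466.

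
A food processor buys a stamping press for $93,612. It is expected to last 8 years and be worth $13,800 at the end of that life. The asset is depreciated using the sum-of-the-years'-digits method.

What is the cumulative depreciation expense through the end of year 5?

$66,510

Depreciable base = $93,612 − $13,800 = $79,812.
Sum of the years' digits = 8+7+6+5+4+3+2+1 = 36.
Year 1: $79,812 × 8/36 = $17,736. Book value $75,876.
Year 2: $79,812 × 7/36 = $15,519. Book value $60,357.
Year 3: $79,812 × 6/36 = $13,302. Book value $47,055.
Year 4: $79,812 × 5/36 = $11,085. Book value $35,970.
Year 5: $79,812 × 4/36 = $8,868. Book value $27,102.
Accumulated through year 5 = $93,612 − $27,102 = $66,510.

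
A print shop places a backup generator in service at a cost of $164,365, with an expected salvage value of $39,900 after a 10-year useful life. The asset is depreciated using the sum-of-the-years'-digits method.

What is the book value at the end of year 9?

$42,163

Depreciable base = $164,365 − $39,900 = $124,465.
Sum of the years' digits = 10+9+8+7+6+5+4+3+2+1 = 55.
Year 1: $124,465 × 10/55 = $22,630. Book value $141,735.
Year 2: $124,465 × 9/55 = $20,367. Book value $121,368.
Year 3: $124,465 × 8/55 = $18,104. Book value $103,264.
Year 4: $124,465 × 7/55 = $15,841. Book value $87,423.
Year 5: $124,465 × 6/55 = $13,578. Book value $73,845.
Year 6: $124,465 × 5/55 = $11,315. Book value $62,530.
Year 7: $124,465 × 4/55 = $9,052. Book value $53,478.
Year 8: $124,465 × 3/55 = $6,789. Book value $46,689.
Year 9: $124,465 × 2/55 = $4,526. Book value $42,163.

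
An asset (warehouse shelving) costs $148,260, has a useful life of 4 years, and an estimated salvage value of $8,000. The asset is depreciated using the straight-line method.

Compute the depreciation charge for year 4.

Depreciable base = $148,260 − $8,000 = $140,260.
Annual expense = $140,260 / 4 = $35,065.

$35,065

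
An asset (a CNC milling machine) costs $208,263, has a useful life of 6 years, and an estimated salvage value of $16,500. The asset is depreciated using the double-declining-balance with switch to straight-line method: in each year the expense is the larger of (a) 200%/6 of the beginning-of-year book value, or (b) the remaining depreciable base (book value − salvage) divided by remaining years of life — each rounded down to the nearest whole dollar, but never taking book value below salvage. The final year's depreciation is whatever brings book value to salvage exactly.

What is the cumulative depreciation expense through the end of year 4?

$167,124

Depreciable base = $208,263 − $16,500 = $191,763.
Year 1: DB = ⌊$208,263 × 200%/6⌋ = $69,421; SL = ⌊$191,763/6⌋ = $31,960 → take DB $69,421. Book value $138,842.
Year 2: DB = ⌊$138,842 × 200%/6⌋ = $46,280; SL = ⌊$122,342/5⌋ = $24,468 → take DB $46,280. Book value $92,562.
Year 3: DB = ⌊$92,562 × 200%/6⌋ = $30,854; SL = ⌊$76,062/4⌋ = $19,015 → take DB $30,854. Book value $61,708.
Year 4: DB = ⌊$61,708 × 200%/6⌋ = $20,569; SL = ⌊$45,208/3⌋ = $15,069 → take DB $20,569. Book value $41,139.
Accumulated through year 4 = $208,263 − $41,139 = $167,124.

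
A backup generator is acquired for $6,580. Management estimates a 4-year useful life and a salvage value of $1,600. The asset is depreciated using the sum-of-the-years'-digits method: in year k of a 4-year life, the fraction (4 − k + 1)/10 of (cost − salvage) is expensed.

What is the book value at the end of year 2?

Depreciable base = $6,580 − $1,600 = $4,980.
Sum of the years' digits = 4+3+2+1 = 10.
Year 1: $4,980 × 4/10 = $1,992. Book value $4,588.
Year 2: $4,980 × 3/10 = $1,494. Book value $3,094.

$3,094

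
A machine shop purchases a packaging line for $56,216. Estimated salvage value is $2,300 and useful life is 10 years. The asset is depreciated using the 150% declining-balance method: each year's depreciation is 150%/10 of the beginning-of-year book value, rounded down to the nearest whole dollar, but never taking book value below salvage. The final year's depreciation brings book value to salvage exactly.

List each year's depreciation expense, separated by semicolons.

$8,432; $7,167; $6,092; $5,178; $4,402; $3,741; $3,180; $2,703; $2,298; $10,723

Depreciable base = $56,216 − $2,300 = $53,916.
Year 1: ⌊$56,216 × 150%/10⌋ = $8,432. Book value $47,784.
Year 2: ⌊$47,784 × 150%/10⌋ = $7,167. Book value $40,617.
Year 3: ⌊$40,617 × 150%/10⌋ = $6,092. Book value $34,525.
Year 4: ⌊$34,525 × 150%/10⌋ = $5,178. Book value $29,347.
Year 5: ⌊$29,347 × 150%/10⌋ = $4,402. Book value $24,945.
Year 6: ⌊$24,945 × 150%/10⌋ = $3,741. Book value $21,204.
Year 7: ⌊$21,204 × 150%/10⌋ = $3,180. Book value $18,024.
Year 8: ⌊$18,024 × 150%/10⌋ = $2,703. Book value $15,321.
Year 9: ⌊$15,321 × 150%/10⌋ = $2,298. Book value $13,023.
Year 10 (final): $13,023 − $2,300 = $10,723. Book value $2,300.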